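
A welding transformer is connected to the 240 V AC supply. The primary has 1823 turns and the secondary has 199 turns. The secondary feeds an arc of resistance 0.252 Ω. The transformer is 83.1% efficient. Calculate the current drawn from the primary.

V_s = 240 × 199/1823 = 26.199 V.
I_s = V_s/R = 26.199/0.252 = 103.96 A.
P_out = V_s I_s = 26.199 × 103.96 = 2723.7 W.
P_in = P_out/η = 2723.7/0.831 = 3277.6 W.
I_p = P_in/V_p = 3277.6/240 = 13.7 A.

I_p ≈ 13.7 A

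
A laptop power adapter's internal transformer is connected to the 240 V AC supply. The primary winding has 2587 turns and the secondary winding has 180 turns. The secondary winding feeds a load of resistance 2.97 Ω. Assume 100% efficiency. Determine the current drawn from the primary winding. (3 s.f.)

I_p ≈ 0.391 A

V_s = V_p × N_s/N_p = 240 × 180/2587 = 16.699 V.
I_s = V_s/R = 16.699/2.97 = 5.6225 A.
For an ideal transformer I_p N_p = I_s N_s, so I_p = 5.6225 × 180/2587 = 0.391 A.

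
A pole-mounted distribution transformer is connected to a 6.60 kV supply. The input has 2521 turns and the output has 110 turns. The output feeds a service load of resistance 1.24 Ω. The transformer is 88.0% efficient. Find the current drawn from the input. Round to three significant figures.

V_out = 6600 × 110/2521 = 287.98 V.
I_out = V_out/R = 287.98/1.24 = 232.24 A.
P_out = V_out I_out = 287.98 × 232.24 = 66881 W.
P_in = P_out/η = 66881/0.880 = 76002 W.
I_in = P_in/V_in = 76002/6600 = 11.5 A.

I_in ≈ 11.5 A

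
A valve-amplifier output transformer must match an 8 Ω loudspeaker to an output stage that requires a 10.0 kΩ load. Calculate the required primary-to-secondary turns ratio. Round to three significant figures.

N_p/N_s ≈ 35.4

Z_p/Z_s = (N_p/N_s)², so N_p/N_s = √(10000/8) = √1250 = 35.4.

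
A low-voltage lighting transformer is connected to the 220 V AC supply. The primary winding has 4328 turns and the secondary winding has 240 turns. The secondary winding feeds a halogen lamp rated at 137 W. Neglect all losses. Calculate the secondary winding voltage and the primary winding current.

V_s ≈ 12.2 V, I_p ≈ 0.623 A

V_s = V_p × N_s/N_p = 220 × 240/4328 = 12.200 V.
I_s = P/V_s = 137/12.200 = 11.230 A.
I_p = I_s × N_s/N_p = 11.230 × 240/4328 = 0.623 A.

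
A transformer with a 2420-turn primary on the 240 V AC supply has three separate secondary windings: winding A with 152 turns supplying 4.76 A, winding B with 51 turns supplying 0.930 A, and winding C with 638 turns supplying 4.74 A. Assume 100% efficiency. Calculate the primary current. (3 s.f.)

I_p ≈ 1.57 A

V_A = 240 × 152/2420 = 15.074 V; V_B = 240 × 51/2420 = 5.0579 V; V_C = 240 × 638/2420 = 63.273 V.
P_out = V_A I_A + V_B I_B + V_C I_C = 15.074×4.76 + 5.0579×0.930 + 63.273×4.74 = 71.754 + 4.7038 + 299.91 = 376.37 W.
Ideal ⇒ P_in = P_out, so I_p = P_out/V_p = 376.37/240 = 1.57 A.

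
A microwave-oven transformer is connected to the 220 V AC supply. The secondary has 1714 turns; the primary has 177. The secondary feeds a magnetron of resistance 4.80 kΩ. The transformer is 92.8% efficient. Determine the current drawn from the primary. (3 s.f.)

I_p ≈ 4.63 A

V_s = 220 × 1714/177 = 2130.4 V.
I_s = V_s/R = 2130.4/4800 = 0.44383 A.
P_out = V_s I_s = 2130.4 × 0.44383 = 945.54 W.
P_in = P_out/η = 945.54/0.928 = 1018.9 W.
I_p = P_in/V_p = 1018.9/220 = 4.63 A.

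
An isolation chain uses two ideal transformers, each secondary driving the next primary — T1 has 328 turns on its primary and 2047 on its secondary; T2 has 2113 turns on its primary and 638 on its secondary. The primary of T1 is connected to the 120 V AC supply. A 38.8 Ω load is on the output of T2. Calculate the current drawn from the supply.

After T1: V = 120.00 × 2047/328 = 748.90 V.
After T2: V = 748.90 × 638/2113 = 226.12 V.
I_load = 226.12/38.8 = 5.8279 A, so P_out = 226.12 × 5.8279 = 1317.8 W.
All ideal ⇒ P_in = P_out, so I_supply = 1317.8/120 = 11.0 A.

I_supply ≈ 11.0 A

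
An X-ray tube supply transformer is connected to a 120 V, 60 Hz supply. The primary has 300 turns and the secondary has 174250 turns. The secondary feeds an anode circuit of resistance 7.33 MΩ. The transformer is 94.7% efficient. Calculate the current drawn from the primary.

V_s = 120 × 174250/300 = 69700 V.
I_s = V_s/R = 69700/(7.33×10^6) = 0.0095089 A.
P_out = V_s I_s = 69700 × 0.0095089 = 662.77 W.
P_in = P_out/η = 662.77/0.947 = 699.86 W.
I_p = P_in/V_p = 699.86/120 = 5.83 A.

I_p ≈ 5.83 A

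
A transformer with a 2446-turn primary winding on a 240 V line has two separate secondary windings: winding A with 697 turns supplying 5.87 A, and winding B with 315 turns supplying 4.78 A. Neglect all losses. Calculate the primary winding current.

V_A = 240 × 697/2446 = 68.389 V; V_B = 240 × 315/2446 = 30.908 V.
P_out = V_A I_A + V_B I_B = 68.389×5.87 + 30.908×4.78 = 401.44 + 147.74 = 549.18 W.
Ideal ⇒ P_in = P_out, so I_p = P_out/V_p = 549.18/240 = 2.29 A.

I_p ≈ 2.29 A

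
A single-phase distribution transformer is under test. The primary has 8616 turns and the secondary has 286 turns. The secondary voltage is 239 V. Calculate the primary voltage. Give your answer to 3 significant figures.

V_p ≈ 7200 V

V_p/V_s = N_p/N_s, so V_p = 239 × 8616/286 = 7200 V.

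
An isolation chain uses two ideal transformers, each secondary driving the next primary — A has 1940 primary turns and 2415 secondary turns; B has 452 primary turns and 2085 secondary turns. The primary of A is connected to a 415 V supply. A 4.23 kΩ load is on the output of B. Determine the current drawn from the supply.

After A: V = 415.00 × 2415/1940 = 516.61 V.
After B: V = 516.61 × 2085/452 = 2383.0 V.
I_load = 2383.0/4230 = 0.56337 A, so P_out = 2383.0 × 0.56337 = 1342.5 W.
All ideal ⇒ P_in = P_out, so I_supply = 1342.5/415 = 3.23 A.

I_supply ≈ 3.23 A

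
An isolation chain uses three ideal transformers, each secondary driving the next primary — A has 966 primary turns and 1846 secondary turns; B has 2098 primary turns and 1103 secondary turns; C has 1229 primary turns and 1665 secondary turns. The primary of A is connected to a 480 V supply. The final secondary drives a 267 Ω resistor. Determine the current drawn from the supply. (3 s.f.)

After A: V = 480.00 × 1846/966 = 917.27 V.
After B: V = 917.27 × 1103/2098 = 482.24 V.
After C: V = 482.24 × 1665/1229 = 653.32 V.
I_load = 653.32/267 = 2.4469 A, so P_out = 653.32 × 2.4469 = 1598.6 W.
All ideal ⇒ P_in = P_out, so I_supply = 1598.6/480 = 3.33 A.

I_supply ≈ 3.33 A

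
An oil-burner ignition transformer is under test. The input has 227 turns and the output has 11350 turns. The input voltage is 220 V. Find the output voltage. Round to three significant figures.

V_out/V_in = N_out/N_in, so V_out = 220 × 11350/227 = 11000 V.

V_out ≈ 11000 V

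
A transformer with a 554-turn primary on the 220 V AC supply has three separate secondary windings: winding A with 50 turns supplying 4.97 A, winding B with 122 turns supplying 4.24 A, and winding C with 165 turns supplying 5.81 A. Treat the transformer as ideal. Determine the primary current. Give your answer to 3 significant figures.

I_p ≈ 3.11 A

V_A = 220 × 50/554 = 19.856 V; V_B = 220 × 122/554 = 48.448 V; V_C = 220 × 165/554 = 65.523 V.
P_out = V_A I_A + V_B I_B + V_C I_C = 19.856×4.97 + 48.448×4.24 + 65.523×5.81 = 98.682 + 205.42 + 380.69 = 684.79 W.
Ideal ⇒ P_in = P_out, so I_p = P_out/V_p = 684.79/220 = 3.11 A.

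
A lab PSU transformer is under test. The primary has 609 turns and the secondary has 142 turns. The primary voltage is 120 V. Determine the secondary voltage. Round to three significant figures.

V_s ≈ 28.0 V

V_s/V_p = N_s/N_p, so V_s = 120 × 142/609 = 28.0 V.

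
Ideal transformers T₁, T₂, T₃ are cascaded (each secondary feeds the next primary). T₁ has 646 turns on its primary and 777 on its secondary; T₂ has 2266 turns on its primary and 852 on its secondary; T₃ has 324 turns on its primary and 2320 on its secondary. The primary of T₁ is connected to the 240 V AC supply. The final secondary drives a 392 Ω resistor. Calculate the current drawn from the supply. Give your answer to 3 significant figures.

Secondary of T₁: V = 240.00 × 777/646 = 288.67 V.
Secondary of T₂: V = 288.67 × 852/2266 = 108.54 V.
Secondary of T₃: V = 108.54 × 2320/324 = 777.18 V.
I_load = 777.18/392 = 1.9826 A, so P_out = 777.18 × 1.9826 = 1540.8 W.
All ideal ⇒ P_in = P_out, so I_supply = 1540.8/240 = 6.42 A.

I_supply ≈ 6.42 A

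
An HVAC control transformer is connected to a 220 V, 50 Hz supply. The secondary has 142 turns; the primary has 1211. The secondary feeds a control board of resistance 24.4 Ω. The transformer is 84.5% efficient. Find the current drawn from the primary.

I_p ≈ 0.147 A

V_s = 220 × 142/1211 = 25.797 V.
I_s = V_s/R = 25.797/24.4 = 1.0572 A.
P_out = V_s I_s = 25.797 × 1.0572 = 27.274 W.
P_in = P_out/η = 27.274/0.845 = 32.277 W.
I_p = P_in/V_p = 32.277/220 = 0.147 A.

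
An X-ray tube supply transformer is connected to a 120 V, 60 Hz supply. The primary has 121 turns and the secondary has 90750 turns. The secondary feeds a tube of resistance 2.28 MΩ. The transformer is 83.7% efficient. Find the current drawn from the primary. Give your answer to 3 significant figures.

I_p ≈ 35.4 A

V_s = 120 × 90750/121 = 90000 V.
I_s = V_s/R = 90000/(2.28×10^6) = 0.039474 A.
P_out = V_s I_s = 90000 × 0.039474 = 3552.6 W.
P_in = P_out/η = 3552.6/0.837 = 4244.5 W.
I_p = P_in/V_p = 4244.5/120 = 35.4 A.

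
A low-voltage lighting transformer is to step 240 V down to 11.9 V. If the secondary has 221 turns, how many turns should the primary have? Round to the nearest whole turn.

N_p/N_s = V_p/V_s, so N_p = 221 × 240/11.9 = 4457.1 ≈ 4457 turns.

N_p = 4457 turns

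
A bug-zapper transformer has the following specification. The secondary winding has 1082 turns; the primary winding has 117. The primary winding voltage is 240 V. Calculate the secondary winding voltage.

V_s/V_p = N_s/N_p, so V_s = 240 × 1082/117 = 2220 V.

V_s ≈ 2220 V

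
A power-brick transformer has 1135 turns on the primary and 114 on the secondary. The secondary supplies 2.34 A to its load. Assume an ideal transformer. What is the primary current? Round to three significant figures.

I_p ≈ 0.235 A

For an ideal transformer I_p/I_s = N_s/N_p, so I_p = 2.34 × 114/1135 = 0.235 A.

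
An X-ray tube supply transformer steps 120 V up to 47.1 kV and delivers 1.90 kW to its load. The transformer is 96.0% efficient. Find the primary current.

P_in = P_out/η = 1900/0.960 = 1979.2 W.
I_p = P_in/V_p = 1979.2/120 = 16.5 A.

I_p ≈ 16.5 A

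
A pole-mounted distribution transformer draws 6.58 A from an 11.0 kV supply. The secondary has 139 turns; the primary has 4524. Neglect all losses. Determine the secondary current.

I_s/I_p = N_p/N_s, so I_s = 6.58 × 4524/139 = 214 A.

I_s ≈ 214 A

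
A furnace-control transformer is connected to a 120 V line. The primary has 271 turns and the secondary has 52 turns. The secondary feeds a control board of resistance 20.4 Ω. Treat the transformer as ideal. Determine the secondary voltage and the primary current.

V_s ≈ 23.0 V, I_p ≈ 0.217 A

V_s = V_p × N_s/N_p = 120 × 52/271 = 23.026 V.
I_s = V_s/R = 23.026/20.4 = 1.1287 A.
I_p = I_s × N_s/N_p = 1.1287 × 52/271 = 0.217 A.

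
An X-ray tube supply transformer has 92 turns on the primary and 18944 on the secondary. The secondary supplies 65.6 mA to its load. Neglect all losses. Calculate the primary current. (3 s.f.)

I_p ≈ 13.5 A

For an ideal transformer I_p/I_s = N_s/N_p, so I_p = 0.0656 × 18944/92 = 13.5 A.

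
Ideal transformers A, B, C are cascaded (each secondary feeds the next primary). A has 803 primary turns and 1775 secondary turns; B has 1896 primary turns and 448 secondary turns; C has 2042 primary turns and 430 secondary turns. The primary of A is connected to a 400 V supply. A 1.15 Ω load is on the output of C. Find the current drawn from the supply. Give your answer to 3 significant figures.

After A: V = 400.00 × 1775/803 = 884.18 V.
After B: V = 884.18 × 448/1896 = 208.92 V.
After C: V = 208.92 × 430/2042 = 43.994 V.
I_load = 43.994/1.15 = 38.256 A, so P_out = 43.994 × 38.256 = 1683.0 W.
All ideal ⇒ P_in = P_out, so I_supply = 1683.0/400 = 4.21 A.

I_supply ≈ 4.21 A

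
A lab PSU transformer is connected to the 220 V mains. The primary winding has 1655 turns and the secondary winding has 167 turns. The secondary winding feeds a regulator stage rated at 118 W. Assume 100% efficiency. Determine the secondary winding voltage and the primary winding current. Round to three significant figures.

V_s = V_p × N_s/N_p = 220 × 167/1655 = 22.199 V.
I_s = P/V_s = 118/22.199 = 5.3155 A.
I_p = I_s × N_s/N_p = 5.3155 × 167/1655 = 0.536 A.

V_s ≈ 22.2 V, I_p ≈ 0.536 A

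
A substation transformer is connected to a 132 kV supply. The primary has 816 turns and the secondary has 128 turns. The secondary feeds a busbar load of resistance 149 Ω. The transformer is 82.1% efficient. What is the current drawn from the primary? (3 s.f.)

I_p ≈ 26.6 A

V_s = 132000 × 128/816 = 20706 V.
I_s = V_s/R = 20706/149 = 138.97 A.
P_out = V_s I_s = 20706 × 138.97 = 2.8774×10^6 W.
P_in = P_out/η = 2.8774×10^6/0.821 = 3.5048×10^6 W.
I_p = P_in/V_p = 3.5048×10^6/132000 = 26.6 A.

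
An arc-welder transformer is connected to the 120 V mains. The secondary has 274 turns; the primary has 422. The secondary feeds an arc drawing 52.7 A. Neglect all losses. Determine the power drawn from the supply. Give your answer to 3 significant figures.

I_p = I_s × N_s/N_p = 52.7 × 274/422 = 34.218 A.
P = V_p I_p = 120 × 34.218 = 4110 W.

P ≈ 4110 W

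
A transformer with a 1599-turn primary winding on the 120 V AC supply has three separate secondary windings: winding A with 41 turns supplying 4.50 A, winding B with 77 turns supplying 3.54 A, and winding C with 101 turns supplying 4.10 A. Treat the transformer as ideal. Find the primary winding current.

I_p ≈ 0.545 A

V_A = 120 × 41/1599 = 3.0769 V; V_B = 120 × 77/1599 = 5.7786 V; V_C = 120 × 101/1599 = 7.5797 V.
P_out = V_A I_A + V_B I_B + V_C I_C = 3.0769×4.50 + 5.7786×3.54 + 7.5797×4.10 = 13.846 + 20.456 + 31.077 = 65.379 W.
Ideal ⇒ P_in = P_out, so I_p = P_out/V_p = 65.379/120 = 0.545 A.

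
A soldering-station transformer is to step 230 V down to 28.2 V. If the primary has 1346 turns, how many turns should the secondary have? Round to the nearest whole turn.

N_s/N_p = V_s/V_p, so N_s = 1346 × 28.2/230 = 165.0 ≈ 165 turns.

N_s = 165 turns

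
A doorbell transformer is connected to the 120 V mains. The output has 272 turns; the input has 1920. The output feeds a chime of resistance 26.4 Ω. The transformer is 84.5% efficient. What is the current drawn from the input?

I_in ≈ 0.108 A

V_out = 120 × 272/1920 = 17.000 V.
I_out = V_out/R = 17.000/26.4 = 0.64394 A.
P_out = V_out I_out = 17.000 × 0.64394 = 10.947 W.
P_in = P_out/η = 10.947/0.845 = 12.955 W.
I_in = P_in/V_in = 12.955/120 = 0.108 A.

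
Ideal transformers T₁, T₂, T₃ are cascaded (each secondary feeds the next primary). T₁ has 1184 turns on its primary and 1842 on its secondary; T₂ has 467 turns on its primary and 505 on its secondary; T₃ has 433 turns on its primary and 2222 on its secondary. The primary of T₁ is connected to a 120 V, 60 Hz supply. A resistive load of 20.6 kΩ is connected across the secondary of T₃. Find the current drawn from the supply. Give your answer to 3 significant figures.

Secondary of T₁: V = 120.00 × 1842/1184 = 186.69 V.
Secondary of T₂: V = 186.69 × 505/467 = 201.88 V.
Secondary of T₃: V = 201.88 × 2222/433 = 1036.0 V.
I_load = 1036.0/20600 = 0.050290 A, so P_out = 1036.0 × 0.050290 = 52.099 W.
All ideal ⇒ P_in = P_out, so I_supply = 52.099/120 = 0.434 A.

I_supply ≈ 0.434 A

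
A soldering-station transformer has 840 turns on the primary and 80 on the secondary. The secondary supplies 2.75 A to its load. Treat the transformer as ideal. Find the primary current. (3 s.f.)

I_p ≈ 0.262 A

For an ideal transformer I_p/I_s = N_s/N_p, so I_p = 2.75 × 80/840 = 0.262 A.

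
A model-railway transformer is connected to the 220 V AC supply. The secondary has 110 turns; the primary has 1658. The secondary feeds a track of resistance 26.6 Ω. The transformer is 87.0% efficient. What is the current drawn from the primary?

I_p ≈ 0.0418 A

V_s = 220 × 110/1658 = 14.596 V.
I_s = V_s/R = 14.596/26.6 = 0.54872 A.
P_out = V_s I_s = 14.596 × 0.54872 = 8.0090 W.
P_in = P_out/η = 8.0090/0.870 = 9.2058 W.
I_p = P_in/V_p = 9.2058/220 = 0.0418 A.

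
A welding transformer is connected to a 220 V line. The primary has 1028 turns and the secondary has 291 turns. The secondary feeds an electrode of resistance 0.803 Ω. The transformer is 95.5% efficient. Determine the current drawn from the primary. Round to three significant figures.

I_p ≈ 23.0 A

V_s = 220 × 291/1028 = 62.276 V.
I_s = V_s/R = 62.276/0.803 = 77.555 A.
P_out = V_s I_s = 62.276 × 77.555 = 4829.8 W.
P_in = P_out/η = 4829.8/0.955 = 5057.4 W.
I_p = P_in/V_p = 5057.4/220 = 23.0 A.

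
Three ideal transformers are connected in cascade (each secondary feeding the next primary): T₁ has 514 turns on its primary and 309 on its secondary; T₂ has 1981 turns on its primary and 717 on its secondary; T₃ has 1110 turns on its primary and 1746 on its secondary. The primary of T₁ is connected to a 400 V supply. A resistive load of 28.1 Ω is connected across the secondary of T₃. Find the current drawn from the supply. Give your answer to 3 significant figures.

After T₁: V = 400.00 × 309/514 = 240.47 V.
After T₂: V = 240.47 × 717/1981 = 87.034 V.
After T₃: V = 87.034 × 1746/1110 = 136.90 V.
I_load = 136.90/28.1 = 4.8720 A, so P_out = 136.90 × 4.8720 = 666.99 W.
All ideal ⇒ P_in = P_out, so I_supply = 666.99/400 = 1.67 A.

I_supply ≈ 1.67 A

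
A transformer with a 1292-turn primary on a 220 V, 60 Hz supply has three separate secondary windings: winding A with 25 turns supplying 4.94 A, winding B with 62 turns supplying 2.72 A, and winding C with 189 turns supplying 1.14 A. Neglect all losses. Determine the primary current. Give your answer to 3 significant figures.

V_A = 220 × 25/1292 = 4.2570 V; V_B = 220 × 62/1292 = 10.557 V; V_C = 220 × 189/1292 = 32.183 V.
P_out = V_A I_A + V_B I_B + V_C I_C = 4.2570×4.94 + 10.557×2.72 + 32.183×1.14 = 21.029 + 28.716 + 36.688 = 86.433 W.
Ideal ⇒ P_in = P_out, so I_p = P_out/V_p = 86.433/220 = 0.393 A.

I_p ≈ 0.393 A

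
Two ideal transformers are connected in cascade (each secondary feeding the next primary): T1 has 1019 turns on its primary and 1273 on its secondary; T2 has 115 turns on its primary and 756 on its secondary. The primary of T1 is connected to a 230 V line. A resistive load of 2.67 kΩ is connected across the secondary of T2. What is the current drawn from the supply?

After T1: V = 230.00 × 1273/1019 = 287.33 V.
After T2: V = 287.33 × 756/115 = 1888.9 V.
I_load = 1888.9/2670 = 0.70745 A, so P_out = 1888.9 × 0.70745 = 1336.3 W.
All ideal ⇒ P_in = P_out, so I_supply = 1336.3/230 = 5.81 A.

I_supply ≈ 5.81 A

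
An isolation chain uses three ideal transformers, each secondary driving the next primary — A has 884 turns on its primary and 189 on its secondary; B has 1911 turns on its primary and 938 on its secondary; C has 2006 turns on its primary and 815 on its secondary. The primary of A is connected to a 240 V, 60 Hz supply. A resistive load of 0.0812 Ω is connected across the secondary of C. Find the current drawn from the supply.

I_supply ≈ 5.37 A

After A: V = 240.00 × 189/884 = 51.312 V.
After B: V = 51.312 × 938/1911 = 25.186 V.
After C: V = 25.186 × 815/2006 = 10.233 V.
I_load = 10.233/0.0812 = 126.02 A, so P_out = 10.233 × 126.02 = 1289.5 W.
All ideal ⇒ P_in = P_out, so I_supply = 1289.5/240 = 5.37 A.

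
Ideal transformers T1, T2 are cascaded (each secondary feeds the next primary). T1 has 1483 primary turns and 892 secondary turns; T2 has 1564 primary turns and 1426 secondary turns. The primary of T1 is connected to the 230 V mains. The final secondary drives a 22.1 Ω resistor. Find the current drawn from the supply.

I_supply ≈ 3.13 A

Secondary of T1: V = 230.00 × 892/1483 = 138.34 V.
Secondary of T2: V = 138.34 × 1426/1564 = 126.13 V.
I_load = 126.13/22.1 = 5.7074 A, so P_out = 126.13 × 5.7074 = 719.91 W.
All ideal ⇒ P_in = P_out, so I_supply = 719.91/230 = 3.13 A.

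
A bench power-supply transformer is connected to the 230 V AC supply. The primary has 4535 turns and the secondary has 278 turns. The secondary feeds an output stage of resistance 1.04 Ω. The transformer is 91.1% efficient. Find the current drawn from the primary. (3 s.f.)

I_p ≈ 0.912 A

V_s = 230 × 278/4535 = 14.099 V.
I_s = V_s/R = 14.099/1.04 = 13.557 A.
P_out = V_s I_s = 14.099 × 13.557 = 191.14 W.
P_in = P_out/η = 191.14/0.911 = 209.82 W.
I_p = P_in/V_p = 209.82/230 = 0.912 A.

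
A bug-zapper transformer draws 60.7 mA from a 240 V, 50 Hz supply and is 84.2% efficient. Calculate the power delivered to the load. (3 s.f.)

P_out ≈ 12.3 W

P_in = V_in I_in = 240 × 0.0607 = 14.568 W.
P_out = η P_in = 0.842 × 14.568 = 12.3 W.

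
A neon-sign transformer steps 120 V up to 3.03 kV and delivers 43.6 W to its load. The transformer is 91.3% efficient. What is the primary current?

P_in = P_out/η = 43.6/0.913 = 47.755 W.
I_p = P_in/V_p = 47.755/120 = 0.398 A.

I_p ≈ 0.398 A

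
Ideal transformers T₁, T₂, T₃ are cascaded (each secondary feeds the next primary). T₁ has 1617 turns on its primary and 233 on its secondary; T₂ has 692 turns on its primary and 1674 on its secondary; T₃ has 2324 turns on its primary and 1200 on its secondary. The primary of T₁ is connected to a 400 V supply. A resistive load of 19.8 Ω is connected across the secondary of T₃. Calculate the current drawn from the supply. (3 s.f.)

After T₁: V = 400.00 × 233/1617 = 57.638 V.
After T₂: V = 57.638 × 1674/692 = 139.43 V.
After T₃: V = 139.43 × 1200/2324 = 71.995 V.
I_load = 71.995/19.8 = 3.6361 A, so P_out = 71.995 × 3.6361 = 261.78 W.
All ideal ⇒ P_in = P_out, so I_supply = 261.78/400 = 0.654 A.

I_supply ≈ 0.654 A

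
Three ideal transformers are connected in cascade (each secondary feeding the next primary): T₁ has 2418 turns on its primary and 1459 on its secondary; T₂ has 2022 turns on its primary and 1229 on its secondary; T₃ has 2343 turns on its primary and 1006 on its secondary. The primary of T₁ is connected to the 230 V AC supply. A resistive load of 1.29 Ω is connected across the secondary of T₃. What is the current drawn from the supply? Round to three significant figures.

I_supply ≈ 4.42 A

After T₁: V = 230.00 × 1459/2418 = 138.78 V.
After T₂: V = 138.78 × 1229/2022 = 84.352 V.
After T₃: V = 84.352 × 1006/2343 = 36.218 V.
I_load = 36.218/1.29 = 28.076 A, so P_out = 36.218 × 28.076 = 1016.8 W.
All ideal ⇒ P_in = P_out, so I_supply = 1016.8/230 = 4.42 A.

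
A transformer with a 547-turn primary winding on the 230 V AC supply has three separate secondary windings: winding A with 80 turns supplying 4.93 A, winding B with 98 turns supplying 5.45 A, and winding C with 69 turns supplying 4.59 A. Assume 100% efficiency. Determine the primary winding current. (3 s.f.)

V_A = 230 × 80/547 = 33.638 V; V_B = 230 × 98/547 = 41.207 V; V_C = 230 × 69/547 = 29.013 V.
P_out = V_A I_A + V_B I_B + V_C I_C = 33.638×4.93 + 41.207×5.45 + 29.013×4.59 = 165.84 + 224.58 + 133.17 = 523.58 W.
Ideal ⇒ P_in = P_out, so I_p = P_out/V_p = 523.58/230 = 2.28 A.

I_p ≈ 2.28 A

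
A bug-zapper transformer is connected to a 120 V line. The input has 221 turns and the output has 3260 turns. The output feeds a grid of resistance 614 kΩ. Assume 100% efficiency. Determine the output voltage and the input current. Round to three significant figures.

V_out ≈ 1770 V, I_in ≈ 0.0425 A

V_out = V_in × N_out/N_in = 120 × 3260/221 = 1770.1 V.
I_out = V_out/R = 1770.1/614000 = 0.0028830 A.
I_in = I_out × N_out/N_in = 0.0028830 × 3260/221 = 0.0425 A.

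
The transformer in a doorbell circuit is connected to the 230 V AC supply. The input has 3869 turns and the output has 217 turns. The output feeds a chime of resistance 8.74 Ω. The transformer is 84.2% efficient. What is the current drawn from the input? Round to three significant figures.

I_in ≈ 0.0983 A

V_out = 230 × 217/3869 = 12.900 V.
I_out = V_out/R = 12.900/8.74 = 1.4760 A.
P_out = V_out I_out = 12.900 × 1.4760 = 19.040 W.
P_in = P_out/η = 19.040/0.842 = 22.613 W.
I_in = P_in/V_in = 22.613/230 = 0.0983 A.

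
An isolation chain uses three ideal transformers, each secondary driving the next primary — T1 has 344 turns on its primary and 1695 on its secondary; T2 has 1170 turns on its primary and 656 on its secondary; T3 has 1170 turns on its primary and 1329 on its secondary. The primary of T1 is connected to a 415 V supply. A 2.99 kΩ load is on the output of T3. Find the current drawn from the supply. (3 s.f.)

I_supply ≈ 1.37 A

After T1: V = 415.00 × 1695/344 = 2044.8 V.
After T2: V = 2044.8 × 656/1170 = 1146.5 V.
After T3: V = 1146.5 × 1329/1170 = 1302.3 V.
I_load = 1302.3/2990 = 0.43556 A, so P_out = 1302.3 × 0.43556 = 567.23 W.
All ideal ⇒ P_in = P_out, so I_supply = 567.23/415 = 1.37 A.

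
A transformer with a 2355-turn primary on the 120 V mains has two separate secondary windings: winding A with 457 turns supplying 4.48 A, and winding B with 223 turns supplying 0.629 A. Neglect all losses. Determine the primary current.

V_A = 120 × 457/2355 = 23.287 V; V_B = 120 × 223/2355 = 11.363 V.
P_out = V_A I_A + V_B I_B = 23.287×4.48 + 11.363×0.629 = 104.32 + 7.1474 = 111.47 W.
Ideal ⇒ P_in = P_out, so I_p = P_out/V_p = 111.47/120 = 0.929 A.

I_p ≈ 0.929 A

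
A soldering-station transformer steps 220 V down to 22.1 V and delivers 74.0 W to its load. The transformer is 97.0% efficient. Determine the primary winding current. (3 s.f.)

I_p ≈ 0.347 A

P_in = P_out/η = 74.0/0.970 = 76.289 W.
I_p = P_in/V_p = 76.289/220 = 0.347 A.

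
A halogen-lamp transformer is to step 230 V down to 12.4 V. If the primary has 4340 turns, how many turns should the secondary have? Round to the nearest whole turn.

N_s/N_p = V_s/V_p, so N_s = 4340 × 12.4/230 = 234.0 ≈ 234 turns.

N_s = 234 turns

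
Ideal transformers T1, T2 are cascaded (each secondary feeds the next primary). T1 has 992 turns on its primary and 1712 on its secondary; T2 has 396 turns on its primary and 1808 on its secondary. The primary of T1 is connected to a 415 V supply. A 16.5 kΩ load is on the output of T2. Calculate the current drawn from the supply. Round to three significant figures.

I_supply ≈ 1.56 A

Secondary of T1: V = 415.00 × 1712/992 = 716.21 V.
Secondary of T2: V = 716.21 × 1808/396 = 3270.0 V.
I_load = 3270.0/16500 = 0.19818 A, so P_out = 3270.0 × 0.19818 = 648.04 W.
All ideal ⇒ P_in = P_out, so I_supply = 648.04/415 = 1.56 A.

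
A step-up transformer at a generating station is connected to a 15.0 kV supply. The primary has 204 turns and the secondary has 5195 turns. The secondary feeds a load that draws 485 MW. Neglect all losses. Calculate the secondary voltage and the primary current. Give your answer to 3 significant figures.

V_s = V_p × N_s/N_p = 15000 × 5195/204 = 381990 V.
I_s = P/V_s = 4.85×10^8/381990 = 1269.7 A.
I_p = I_s × N_s/N_p = 1269.7 × 5195/204 = 32300 A.

V_s ≈ 382000 V, I_p ≈ 32300 A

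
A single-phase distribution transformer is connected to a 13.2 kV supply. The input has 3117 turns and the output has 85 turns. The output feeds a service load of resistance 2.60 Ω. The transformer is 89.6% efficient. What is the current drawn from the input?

I_in ≈ 4.21 A

V_out = 13200 × 85/3117 = 359.96 V.
I_out = V_out/R = 359.96/2.60 = 138.45 A.
P_out = V_out I_out = 359.96 × 138.45 = 49835 W.
P_in = P_out/η = 49835/0.896 = 55620 W.
I_in = P_in/V_in = 55620/13200 = 4.21 A.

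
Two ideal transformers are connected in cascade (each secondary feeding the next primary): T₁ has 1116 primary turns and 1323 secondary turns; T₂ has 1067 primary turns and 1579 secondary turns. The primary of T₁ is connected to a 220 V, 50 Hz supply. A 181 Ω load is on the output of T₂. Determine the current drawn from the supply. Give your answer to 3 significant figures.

I_supply ≈ 3.74 A

Secondary of T₁: V = 220.00 × 1323/1116 = 260.81 V.
Secondary of T₂: V = 260.81 × 1579/1067 = 385.95 V.
I_load = 385.95/181 = 2.1323 A, so P_out = 385.95 × 2.1323 = 822.99 W.
All ideal ⇒ P_in = P_out, so I_supply = 822.99/220 = 3.74 A.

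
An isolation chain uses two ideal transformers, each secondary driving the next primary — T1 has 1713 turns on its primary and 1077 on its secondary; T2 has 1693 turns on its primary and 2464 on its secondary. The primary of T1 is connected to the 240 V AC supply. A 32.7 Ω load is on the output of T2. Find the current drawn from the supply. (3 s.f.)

I_supply ≈ 6.15 A

Secondary of T1: V = 240.00 × 1077/1713 = 150.89 V.
Secondary of T2: V = 150.89 × 2464/1693 = 219.61 V.
I_load = 219.61/32.7 = 6.7159 A, so P_out = 219.61 × 6.7159 = 1474.9 W.
All ideal ⇒ P_in = P_out, so I_supply = 1474.9/240 = 6.15 A.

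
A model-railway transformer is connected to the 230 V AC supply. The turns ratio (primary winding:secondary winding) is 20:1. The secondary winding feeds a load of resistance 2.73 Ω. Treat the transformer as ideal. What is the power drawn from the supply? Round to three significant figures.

V_s = V_p × N_s/N_p = 230 × 1/20 = 11.500 V.
I_s = V_s/R = 11.500/2.73 = 4.2125 A.
I_p = I_s × N_s/N_p = 4.2125 × 1/20 = 0.21062 A.
P = V_p I_p = 230 × 0.21062 = 48.4 W.

P ≈ 48.4 W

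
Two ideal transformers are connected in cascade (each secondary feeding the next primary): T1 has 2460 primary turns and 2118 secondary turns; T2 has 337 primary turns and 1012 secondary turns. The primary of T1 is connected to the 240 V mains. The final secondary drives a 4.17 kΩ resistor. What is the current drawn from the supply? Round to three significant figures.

I_supply ≈ 0.385 A

After T1: V = 240.00 × 2118/2460 = 206.63 V.
After T2: V = 206.63 × 1012/337 = 620.52 V.
I_load = 620.52/4170 = 0.14880 A, so P_out = 620.52 × 0.14880 = 92.336 W.
All ideal ⇒ P_in = P_out, so I_supply = 92.336/240 = 0.385 A.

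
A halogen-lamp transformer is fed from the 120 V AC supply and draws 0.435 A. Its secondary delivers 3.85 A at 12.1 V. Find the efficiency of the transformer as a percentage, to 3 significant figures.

η ≈ 89.2%

P_in = 120 × 0.435 = 52.2000 W.
P_out = 12.1 × 3.85 = 46.5850 W.
η = P_out/P_in = 46.5850/52.2000 = 0.892.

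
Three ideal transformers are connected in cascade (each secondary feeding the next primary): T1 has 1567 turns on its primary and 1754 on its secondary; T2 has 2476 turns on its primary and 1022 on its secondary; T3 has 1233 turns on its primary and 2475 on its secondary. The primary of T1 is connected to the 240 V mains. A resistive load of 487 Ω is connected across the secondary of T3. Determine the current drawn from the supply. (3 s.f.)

I_supply ≈ 0.424 A

After T1: V = 240.00 × 1754/1567 = 268.64 V.
After T2: V = 268.64 × 1022/2476 = 110.88 V.
After T3: V = 110.88 × 2475/1233 = 222.58 V.
I_load = 222.58/487 = 0.45704 A, so P_out = 222.58 × 0.45704 = 101.73 W.
All ideal ⇒ P_in = P_out, so I_supply = 101.73/240 = 0.424 A.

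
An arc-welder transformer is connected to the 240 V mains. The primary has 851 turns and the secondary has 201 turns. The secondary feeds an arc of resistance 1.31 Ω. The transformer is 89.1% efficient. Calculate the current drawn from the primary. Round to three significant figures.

V_s = 240 × 201/851 = 56.686 V.
I_s = V_s/R = 56.686/1.31 = 43.272 A.
P_out = V_s I_s = 56.686 × 43.272 = 2452.9 W.
P_in = P_out/η = 2452.9/0.891 = 2753.0 W.
I_p = P_in/V_p = 2753.0/240 = 11.5 A.

I_p ≈ 11.5 A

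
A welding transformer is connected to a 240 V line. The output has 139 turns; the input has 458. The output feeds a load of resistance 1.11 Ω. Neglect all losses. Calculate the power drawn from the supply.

V_out = V_in × N_out/N_in = 240 × 139/458 = 72.838 V.
I_out = V_out/R = 72.838/1.11 = 65.620 A.
I_in = I_out × N_out/N_in = 65.620 × 139/458 = 19.915 A.
P = V_in I_in = 240 × 19.915 = 4780 W.

P ≈ 4780 W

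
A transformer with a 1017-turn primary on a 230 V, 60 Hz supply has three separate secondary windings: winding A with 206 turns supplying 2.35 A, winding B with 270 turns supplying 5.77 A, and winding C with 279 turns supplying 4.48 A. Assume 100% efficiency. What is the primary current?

V_A = 230 × 206/1017 = 46.588 V; V_B = 230 × 270/1017 = 61.062 V; V_C = 230 × 279/1017 = 63.097 V.
P_out = V_A I_A + V_B I_B + V_C I_C = 46.588×2.35 + 61.062×5.77 + 63.097×4.48 = 109.48 + 352.33 + 282.68 = 744.49 W.
Ideal ⇒ P_in = P_out, so I_p = P_out/V_p = 744.49/230 = 3.24 A.

I_p ≈ 3.24 A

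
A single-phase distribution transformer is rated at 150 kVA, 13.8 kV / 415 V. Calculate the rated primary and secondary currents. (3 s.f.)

I_p = S/V_p = 150000/13800 = 10.9 A.
I_s = S/V_s = 150000/415 = 361 A.

I_p ≈ 10.9 A, I_s ≈ 361 A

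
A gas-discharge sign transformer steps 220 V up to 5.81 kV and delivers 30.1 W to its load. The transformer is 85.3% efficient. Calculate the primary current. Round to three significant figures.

I_p ≈ 0.160 A

P_in = P_out/η = 30.1/0.853 = 35.287 W.
I_p = P_in/V_p = 35.287/220 = 0.160 A.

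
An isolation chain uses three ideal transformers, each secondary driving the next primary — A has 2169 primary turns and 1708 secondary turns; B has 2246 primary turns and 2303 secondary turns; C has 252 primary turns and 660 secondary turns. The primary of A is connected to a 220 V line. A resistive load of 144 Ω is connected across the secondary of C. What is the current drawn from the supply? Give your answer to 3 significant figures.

Secondary of A: V = 220.00 × 1708/2169 = 173.24 V.
Secondary of B: V = 173.24 × 2303/2246 = 177.64 V.
Secondary of C: V = 177.64 × 660/252 = 465.24 V.
I_load = 465.24/144 = 3.2308 A, so P_out = 465.24 × 3.2308 = 1503.1 W.
All ideal ⇒ P_in = P_out, so I_supply = 1503.1/220 = 6.83 A.

I_supply ≈ 6.83 A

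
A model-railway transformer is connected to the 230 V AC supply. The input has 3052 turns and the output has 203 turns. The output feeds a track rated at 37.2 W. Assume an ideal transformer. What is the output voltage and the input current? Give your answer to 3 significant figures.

V_out = V_in × N_out/N_in = 230 × 203/3052 = 15.298 V.
I_out = P/V_out = 37.2/15.298 = 2.4317 A.
I_in = I_out × N_out/N_in = 2.4317 × 203/3052 = 0.162 A.

V_out ≈ 15.3 V, I_in ≈ 0.162 A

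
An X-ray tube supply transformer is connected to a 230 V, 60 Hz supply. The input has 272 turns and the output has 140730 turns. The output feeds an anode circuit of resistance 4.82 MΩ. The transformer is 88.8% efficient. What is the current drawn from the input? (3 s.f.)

I_in ≈ 14.4 A

V_out = 230 × 140730/272 = 119000 V.
I_out = V_out/R = 119000/(4.82×10^6) = 0.024689 A.
P_out = V_out I_out = 119000 × 0.024689 = 2937.9 W.
P_in = P_out/η = 2937.9/0.888 = 3308.5 W.
I_in = P_in/V_in = 3308.5/230 = 14.4 A.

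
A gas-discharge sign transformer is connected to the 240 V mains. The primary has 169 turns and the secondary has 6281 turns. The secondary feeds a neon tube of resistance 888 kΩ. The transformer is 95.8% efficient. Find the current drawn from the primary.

I_p ≈ 0.390 A

V_s = 240 × 6281/169 = 8919.8 V.
I_s = V_s/R = 8919.8/888000 = 0.010045 A.
P_out = V_s I_s = 8919.8 × 0.010045 = 89.597 W.
P_in = P_out/η = 89.597/0.958 = 93.525 W.
I_p = P_in/V_p = 93.525/240 = 0.390 A.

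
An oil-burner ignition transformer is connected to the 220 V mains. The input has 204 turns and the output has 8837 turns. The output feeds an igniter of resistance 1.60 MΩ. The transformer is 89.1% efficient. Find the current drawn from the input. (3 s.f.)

V_out = 220 × 8837/204 = 9530.1 V.
I_out = V_out/R = 9530.1/(1.60×10^6) = 0.0059563 A.
P_out = V_out I_out = 9530.1 × 0.0059563 = 56.764 W.
P_in = P_out/η = 56.764/0.891 = 63.708 W.
I_in = P_in/V_in = 63.708/220 = 0.290 A.

I_in ≈ 0.290 A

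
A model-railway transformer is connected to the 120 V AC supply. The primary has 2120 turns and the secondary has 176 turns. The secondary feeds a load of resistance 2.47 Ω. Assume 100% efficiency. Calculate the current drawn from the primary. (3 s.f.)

I_p ≈ 0.335 A

V_s = V_p × N_s/N_p = 120 × 176/2120 = 9.9623 V.
I_s = V_s/R = 9.9623/2.47 = 4.0333 A.
For an ideal transformer I_p N_p = I_s N_s, so I_p = 4.0333 × 176/2120 = 0.335 A.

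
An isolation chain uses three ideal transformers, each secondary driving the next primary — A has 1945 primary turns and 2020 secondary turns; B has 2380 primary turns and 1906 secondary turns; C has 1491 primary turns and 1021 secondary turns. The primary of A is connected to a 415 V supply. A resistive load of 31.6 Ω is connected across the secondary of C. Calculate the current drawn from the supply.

After A: V = 415.00 × 2020/1945 = 431.00 V.
After B: V = 431.00 × 1906/2380 = 345.16 V.
After C: V = 345.16 × 1021/1491 = 236.36 V.
I_load = 236.36/31.6 = 7.4797 A, so P_out = 236.36 × 7.4797 = 1767.9 W.
All ideal ⇒ P_in = P_out, so I_supply = 1767.9/415 = 4.26 A.

I_supply ≈ 4.26 A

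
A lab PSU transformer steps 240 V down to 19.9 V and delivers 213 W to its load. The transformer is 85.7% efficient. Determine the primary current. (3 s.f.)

I_p ≈ 1.04 A

P_in = P_out/η = 213/0.857 = 248.54 W.
I_p = P_in/V_p = 248.54/240 = 1.04 A.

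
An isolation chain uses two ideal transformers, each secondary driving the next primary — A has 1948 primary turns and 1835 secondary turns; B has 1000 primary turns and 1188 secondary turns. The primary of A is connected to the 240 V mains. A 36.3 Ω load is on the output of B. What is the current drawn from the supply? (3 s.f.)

Secondary of A: V = 240.00 × 1835/1948 = 226.08 V.
Secondary of B: V = 226.08 × 1188/1000 = 268.58 V.
I_load = 268.58/36.3 = 7.3989 A, so P_out = 268.58 × 7.3989 = 1987.2 W.
All ideal ⇒ P_in = P_out, so I_supply = 1987.2/240 = 8.28 A.

I_supply ≈ 8.28 A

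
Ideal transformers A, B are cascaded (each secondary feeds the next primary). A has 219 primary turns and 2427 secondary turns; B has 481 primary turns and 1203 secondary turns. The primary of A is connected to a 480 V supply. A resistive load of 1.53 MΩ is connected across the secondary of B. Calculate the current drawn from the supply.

I_supply ≈ 0.241 A

After A: V = 480.00 × 2427/219 = 5319.5 V.
After B: V = 5319.5 × 1203/481 = 13304 V.
I_load = 13304/(1.53×10^6) = 0.0086955 A, so P_out = 13304 × 0.0086955 = 115.69 W.
All ideal ⇒ P_in = P_out, so I_supply = 115.69/480 = 0.241 A.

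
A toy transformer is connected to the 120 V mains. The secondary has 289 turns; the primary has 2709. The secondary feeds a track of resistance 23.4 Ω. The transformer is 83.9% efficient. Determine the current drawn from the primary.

V_s = 120 × 289/2709 = 12.802 V.
I_s = V_s/R = 12.802/23.4 = 0.54708 A.
P_out = V_s I_s = 12.802 × 0.54708 = 7.0036 W.
P_in = P_out/η = 7.0036/0.839 = 8.3476 W.
I_p = P_in/V_p = 8.3476/120 = 0.0696 A.

I_p ≈ 0.0696 A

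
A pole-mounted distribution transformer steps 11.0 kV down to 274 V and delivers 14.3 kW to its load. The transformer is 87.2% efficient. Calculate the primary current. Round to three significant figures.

P_in = P_out/η = 14300/0.872 = 16399 W.
I_p = P_in/V_p = 16399/11000 = 1.49 A.

I_p ≈ 1.49 A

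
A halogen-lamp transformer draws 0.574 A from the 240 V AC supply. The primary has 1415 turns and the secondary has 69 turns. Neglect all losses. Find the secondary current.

I_s ≈ 11.8 A

I_s/I_p = N_p/N_s, so I_s = 0.574 × 1415/69 = 11.8 A.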